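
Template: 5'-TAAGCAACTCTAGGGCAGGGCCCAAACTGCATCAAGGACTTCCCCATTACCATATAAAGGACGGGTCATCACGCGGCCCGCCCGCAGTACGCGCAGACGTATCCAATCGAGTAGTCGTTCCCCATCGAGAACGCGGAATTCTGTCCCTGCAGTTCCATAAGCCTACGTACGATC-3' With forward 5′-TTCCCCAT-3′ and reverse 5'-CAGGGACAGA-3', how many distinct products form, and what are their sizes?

Two products: 110 bp, 32 bp

The forward primer TTCCCCAT matches the top strand at positions 40–47, 118–125.
The reverse primer's reverse complement is TCTGTCCCTG, matching at positions 140–149.
Each forward site pairs with the reverse site to give a product ending at position 149: sizes 110, 32 bp.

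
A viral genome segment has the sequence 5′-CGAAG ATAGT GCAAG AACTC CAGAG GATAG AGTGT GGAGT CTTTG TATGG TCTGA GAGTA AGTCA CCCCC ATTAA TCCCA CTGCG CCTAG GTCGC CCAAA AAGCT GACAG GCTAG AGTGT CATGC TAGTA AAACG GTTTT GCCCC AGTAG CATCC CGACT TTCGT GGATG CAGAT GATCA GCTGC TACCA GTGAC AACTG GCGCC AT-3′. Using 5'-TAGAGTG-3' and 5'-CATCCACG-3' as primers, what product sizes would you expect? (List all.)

The forward primer TAGAGTG matches the top strand at positions 28–34, 113–119.
The reverse primer's reverse complement is CGTGGATG, matching at positions 163–170.
Each forward site pairs with the reverse site to give a product ending at position 170: sizes 143, 58 bp.

143 bp, 58 bp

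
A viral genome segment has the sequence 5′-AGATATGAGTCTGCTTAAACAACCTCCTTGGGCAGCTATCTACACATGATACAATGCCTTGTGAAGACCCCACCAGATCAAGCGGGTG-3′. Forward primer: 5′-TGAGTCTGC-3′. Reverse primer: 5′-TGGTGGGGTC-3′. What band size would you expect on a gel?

70 bp

Forward primer TGAGTCTGC is found on the top strand at positions 6–14.
Reverse complement of the reverse primer: GACCCCACCA. This occurs on the top strand at positions 66–75.
Amplicon spans positions 6–75: 70 bp.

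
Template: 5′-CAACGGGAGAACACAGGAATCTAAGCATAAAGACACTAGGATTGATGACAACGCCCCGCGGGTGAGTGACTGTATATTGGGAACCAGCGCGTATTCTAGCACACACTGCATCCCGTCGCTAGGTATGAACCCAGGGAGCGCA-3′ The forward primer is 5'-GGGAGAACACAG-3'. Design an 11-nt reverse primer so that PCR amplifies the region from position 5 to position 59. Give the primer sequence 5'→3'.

The product's 3' end on the top strand is position 59.
The reverse primer anneals to the top strand over positions 49–59, i.e. to CAACGCCCCGC.
Its sequence written 5'→3' is the reverse complement: GCGGGGCGTTG.

5'-GCGGGGCGTTG-3'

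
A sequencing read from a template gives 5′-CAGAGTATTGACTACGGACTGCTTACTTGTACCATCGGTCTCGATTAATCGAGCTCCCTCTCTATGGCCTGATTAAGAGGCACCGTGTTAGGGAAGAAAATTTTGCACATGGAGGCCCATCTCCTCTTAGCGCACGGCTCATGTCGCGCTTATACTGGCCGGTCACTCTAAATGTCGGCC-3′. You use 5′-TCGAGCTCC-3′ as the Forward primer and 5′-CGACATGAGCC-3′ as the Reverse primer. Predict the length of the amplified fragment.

98 bp

The forward primer matches the template at positions 49–57.
Reverse complement of the reverse primer: GGCTCATGTCG. This occurs on the top strand at positions 136–146.
The product runs from position 49 to position 146, so its length is 146 − 49 + 1 = 98 bp.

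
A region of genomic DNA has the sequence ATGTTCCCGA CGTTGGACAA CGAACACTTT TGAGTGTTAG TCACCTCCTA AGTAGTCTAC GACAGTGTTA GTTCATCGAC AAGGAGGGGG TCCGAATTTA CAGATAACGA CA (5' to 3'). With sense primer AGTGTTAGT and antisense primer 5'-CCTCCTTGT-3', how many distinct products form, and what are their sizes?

The forward primer AGTGTTAGT matches the top strand at positions 33–41, 64–72.
The reverse primer's reverse complement is ACAAGGAGG, matching at positions 79–87.
Each forward site pairs with the reverse site to give a product ending at position 87: sizes 55, 24 bp.

Two products: 55 bp, 24 bp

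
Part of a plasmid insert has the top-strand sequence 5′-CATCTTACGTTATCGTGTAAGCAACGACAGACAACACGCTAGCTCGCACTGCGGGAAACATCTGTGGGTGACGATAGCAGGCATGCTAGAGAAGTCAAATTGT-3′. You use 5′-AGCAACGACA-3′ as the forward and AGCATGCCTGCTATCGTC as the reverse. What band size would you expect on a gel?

68 bp

The forward primer matches the template at positions 20–29.
Reverse complement of the reverse primer: GACGATAGCAGGCATGCT. This occurs on the top strand at positions 70–87.
The product runs from position 20 to position 87, so its length is 87 − 20 + 1 = 68 bp.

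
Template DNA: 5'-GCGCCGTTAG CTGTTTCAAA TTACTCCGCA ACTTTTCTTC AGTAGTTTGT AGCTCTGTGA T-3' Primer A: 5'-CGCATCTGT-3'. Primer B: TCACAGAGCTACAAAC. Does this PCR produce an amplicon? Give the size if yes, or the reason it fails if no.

No product — primer A has no binding site in the template.

Primer A (CGCATCTGT) does not match the top strand, and its reverse complement ACAGATGCG does not match either.
With no annealing site for primer A, no amplification occurs.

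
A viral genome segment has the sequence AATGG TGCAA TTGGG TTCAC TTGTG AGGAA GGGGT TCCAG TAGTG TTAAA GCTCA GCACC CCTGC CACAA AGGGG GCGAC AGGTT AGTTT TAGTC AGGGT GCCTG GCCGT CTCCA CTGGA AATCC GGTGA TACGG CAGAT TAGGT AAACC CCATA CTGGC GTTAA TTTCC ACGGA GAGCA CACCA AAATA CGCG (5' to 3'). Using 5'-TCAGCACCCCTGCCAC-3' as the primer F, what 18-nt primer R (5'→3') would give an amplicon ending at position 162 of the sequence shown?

5'-ACGCCAGTATGGGGTTTA-3'

The forward primer binds at positions 53–68; the product's 3' end on the top strand is position 162.
The reverse primer anneals to the top strand over positions 145–162, i.e. to TAAACCCCATACTGGCGT.
Its sequence written 5'→3' is the reverse complement: ACGCCAGTATGGGGTTTA.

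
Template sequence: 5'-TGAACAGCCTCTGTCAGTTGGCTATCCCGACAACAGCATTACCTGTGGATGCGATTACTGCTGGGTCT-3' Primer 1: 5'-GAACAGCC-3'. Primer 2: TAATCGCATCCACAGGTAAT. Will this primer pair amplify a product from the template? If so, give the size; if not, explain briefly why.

Yes — a 56 bp product.

Primer 1 (GAACAGCC) matches the top strand at positions 2–9; it acts as a forward primer.
Primer 2's reverse complement is ATTACCTGTGGATGCGATTA, matching the top strand at positions 38–57; it acts as a reverse primer.
The 3' ends face each other across positions 2–57, giving a 56 bp product.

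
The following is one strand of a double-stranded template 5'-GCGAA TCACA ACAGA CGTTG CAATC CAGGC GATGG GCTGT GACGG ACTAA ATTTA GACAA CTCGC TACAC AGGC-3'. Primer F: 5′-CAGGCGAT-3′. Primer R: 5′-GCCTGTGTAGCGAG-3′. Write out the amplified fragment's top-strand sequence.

5'-CAGGCGATGGGCTGTGACGGACTAAATTTAGACAACTCGCTACACAGGC-3'

Scanning the template, CAGGCGAT occurs at positions 26–33; this primer anneals to the bottom strand there with its 3' end pointing downstream.
Reverse complement of the reverse primer: CTCGCTACACAGGC. This occurs on the top strand at positions 61–74.
The product is the template from position 26 through 74 (49 bp).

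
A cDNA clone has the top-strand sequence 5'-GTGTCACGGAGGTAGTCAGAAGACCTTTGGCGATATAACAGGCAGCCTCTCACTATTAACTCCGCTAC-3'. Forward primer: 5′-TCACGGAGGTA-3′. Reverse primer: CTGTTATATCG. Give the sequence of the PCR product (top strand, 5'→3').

Scanning the template, TCACGGAGGTA occurs at positions 4–14; this primer anneals to the bottom strand there with its 3' end pointing downstream.
The reverse primer's reverse complement is CGATATAACAG, which matches the template at positions 31–41.
The product is the template from position 4 through 41 (38 bp).

5'-TCACGGAGGTAGTCAGAAGACCTTTGGCGATATAACAG-3'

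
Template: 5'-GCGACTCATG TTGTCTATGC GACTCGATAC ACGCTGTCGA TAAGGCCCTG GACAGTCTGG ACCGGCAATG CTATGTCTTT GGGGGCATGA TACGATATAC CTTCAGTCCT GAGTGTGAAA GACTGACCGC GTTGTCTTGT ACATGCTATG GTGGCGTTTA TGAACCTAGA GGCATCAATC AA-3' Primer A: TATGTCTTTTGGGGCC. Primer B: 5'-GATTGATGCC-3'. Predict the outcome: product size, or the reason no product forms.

Primer A (TATGTCTTTTGGGGCC) does not match the top strand, and its reverse complement GGCCCCAAAAGACATA does not match either.
With no annealing site for primer A, no amplification occurs.

No product — primer A has no binding site in the template.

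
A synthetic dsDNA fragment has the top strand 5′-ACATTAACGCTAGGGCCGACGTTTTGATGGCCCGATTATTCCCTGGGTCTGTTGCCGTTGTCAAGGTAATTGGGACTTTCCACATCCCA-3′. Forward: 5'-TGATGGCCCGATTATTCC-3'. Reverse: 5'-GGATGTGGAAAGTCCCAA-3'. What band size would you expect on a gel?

The forward primer matches the template at positions 25–42.
Taking the reverse complement of GGATGTGGAAAGTCCCAA gives TTGGGACTTTCCACATCC, found at positions 70–87 on the template; the primer anneals here to the top strand with its 3' end pointing upstream.
The product runs from position 25 to position 87, so its length is 87 − 25 + 1 = 63 bp.

63 bp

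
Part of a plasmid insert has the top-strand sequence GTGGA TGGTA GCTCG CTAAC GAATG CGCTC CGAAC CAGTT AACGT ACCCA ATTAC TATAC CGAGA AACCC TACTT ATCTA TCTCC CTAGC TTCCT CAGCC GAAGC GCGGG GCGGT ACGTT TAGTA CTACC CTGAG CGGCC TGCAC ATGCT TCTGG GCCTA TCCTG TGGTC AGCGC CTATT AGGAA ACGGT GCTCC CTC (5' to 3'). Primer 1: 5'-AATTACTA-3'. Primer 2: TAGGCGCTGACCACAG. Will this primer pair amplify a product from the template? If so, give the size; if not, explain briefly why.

Yes — a 129 bp product.

Primer 1 (AATTACTA) matches the top strand at positions 50–57; it acts as a forward primer.
Primer 2's reverse complement is CTGTGGTCAGCGCCTA, matching the top strand at positions 163–178; it acts as a reverse primer.
The 3' ends face each other across positions 50–178, giving a 129 bp product.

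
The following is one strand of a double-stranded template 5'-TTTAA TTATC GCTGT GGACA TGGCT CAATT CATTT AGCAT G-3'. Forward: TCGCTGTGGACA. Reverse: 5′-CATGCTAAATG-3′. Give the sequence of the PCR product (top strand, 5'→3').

The forward primer matches the template at positions 9–20.
Taking the reverse complement of CATGCTAAATG gives CATTTAGCATG, found at positions 31–41 on the template; the primer anneals here to the top strand with its 3' end pointing upstream.
The product is the template from position 9 through 41 (33 bp).

5'-TCGCTGTGGACATGGCTCAATTCATTTAGCATG-3'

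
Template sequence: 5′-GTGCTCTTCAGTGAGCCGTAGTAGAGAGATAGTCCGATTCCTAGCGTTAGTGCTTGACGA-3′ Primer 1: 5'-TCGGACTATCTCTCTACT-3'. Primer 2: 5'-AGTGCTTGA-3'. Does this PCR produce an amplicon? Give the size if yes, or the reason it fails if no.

No product — the primers' 3' ends point away from each other.

Primer 1 (TCGGACTATCTCTCTACT) has reverse complement AGTAGAGAGATAGTCCGA, which matches the top strand at positions 20–37; primer 1 anneals to the top strand there with its 3' end pointing upstream toward position 20.
Primer 2 (AGTGCTTGA) matches the top strand directly at positions 49–57; it anneals to the bottom strand with its 3' end pointing downstream toward position 57.
The 3' ends diverge (primer 1 extends toward position 1, primer 2 toward position 60), so the primers never converge on a shared product.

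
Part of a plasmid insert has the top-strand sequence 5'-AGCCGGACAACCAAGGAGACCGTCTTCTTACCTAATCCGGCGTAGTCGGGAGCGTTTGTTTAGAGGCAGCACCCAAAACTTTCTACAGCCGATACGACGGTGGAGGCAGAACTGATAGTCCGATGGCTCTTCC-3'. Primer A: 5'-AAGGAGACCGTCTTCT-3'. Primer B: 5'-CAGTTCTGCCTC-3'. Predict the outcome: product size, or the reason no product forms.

Primer A (AAGGAGACCGTCTTCT) matches the top strand at positions 13–28; it acts as a forward primer.
Primer B's reverse complement is GAGGCAGAACTG, matching the top strand at positions 103–114; it acts as a reverse primer.
The 3' ends face each other across positions 13–114, giving a 102 bp product.

Yes — a 102 bp product.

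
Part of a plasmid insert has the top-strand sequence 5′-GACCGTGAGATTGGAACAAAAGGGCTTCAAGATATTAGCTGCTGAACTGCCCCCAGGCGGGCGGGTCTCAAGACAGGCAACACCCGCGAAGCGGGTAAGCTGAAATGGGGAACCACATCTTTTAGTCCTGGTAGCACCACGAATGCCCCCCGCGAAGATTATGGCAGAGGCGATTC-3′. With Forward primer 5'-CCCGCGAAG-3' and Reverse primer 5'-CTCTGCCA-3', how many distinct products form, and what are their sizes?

Two products: 87 bp, 21 bp

The forward primer CCCGCGAAG matches the top strand at positions 83–91, 149–157.
The reverse primer's reverse complement is TGGCAGAG, matching at positions 162–169.
Each forward site pairs with the reverse site to give a product ending at position 169: sizes 87, 21 bp.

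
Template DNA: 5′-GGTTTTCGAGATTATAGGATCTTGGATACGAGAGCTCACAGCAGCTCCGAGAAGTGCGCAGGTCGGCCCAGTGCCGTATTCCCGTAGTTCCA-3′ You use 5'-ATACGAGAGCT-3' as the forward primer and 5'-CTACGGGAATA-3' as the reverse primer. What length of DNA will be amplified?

62 bp

Forward primer ATACGAGAGCT is found on the top strand at positions 26–36.
The reverse primer's reverse complement is TATTCCCGTAG, which matches the template at positions 77–87.
The product runs from position 26 to position 87, so its length is 87 − 26 + 1 = 62 bp.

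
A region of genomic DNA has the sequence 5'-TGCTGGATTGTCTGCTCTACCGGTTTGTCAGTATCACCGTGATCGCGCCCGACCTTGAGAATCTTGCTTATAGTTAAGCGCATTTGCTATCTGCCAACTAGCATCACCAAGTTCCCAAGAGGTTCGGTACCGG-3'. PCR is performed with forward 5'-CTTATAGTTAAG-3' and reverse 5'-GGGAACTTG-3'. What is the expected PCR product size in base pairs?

Forward primer CTTATAGTTAAG is found on the top strand at positions 67–78.
The reverse primer's reverse complement is CAAGTTCCC, which matches the template at positions 108–116.
The product runs from position 67 to position 116, so its length is 116 − 67 + 1 = 50 bp.

50 bp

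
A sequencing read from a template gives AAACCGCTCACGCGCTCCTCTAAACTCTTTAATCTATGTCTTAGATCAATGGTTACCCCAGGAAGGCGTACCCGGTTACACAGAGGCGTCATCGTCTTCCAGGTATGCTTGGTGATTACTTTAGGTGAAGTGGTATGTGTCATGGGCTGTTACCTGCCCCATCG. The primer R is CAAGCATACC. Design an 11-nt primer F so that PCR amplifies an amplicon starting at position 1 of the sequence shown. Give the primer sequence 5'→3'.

5'-AAACCGCTCAC-3'

The reverse primer's reverse complement GGTATGCTTG matches the template at positions 102–111; the product starts at position 1.
The forward primer is identical to the top strand over positions 1–11: AAACCGCTCAC.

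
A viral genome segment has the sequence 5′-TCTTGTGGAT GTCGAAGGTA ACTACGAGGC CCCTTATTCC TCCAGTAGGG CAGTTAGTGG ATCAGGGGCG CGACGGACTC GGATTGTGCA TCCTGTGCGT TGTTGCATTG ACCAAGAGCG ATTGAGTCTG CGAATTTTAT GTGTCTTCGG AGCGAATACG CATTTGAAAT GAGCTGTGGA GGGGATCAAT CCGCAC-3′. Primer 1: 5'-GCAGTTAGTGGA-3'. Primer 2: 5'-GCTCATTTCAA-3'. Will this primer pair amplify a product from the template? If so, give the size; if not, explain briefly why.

Primer 1 (GCAGTTAGTGGA) matches the top strand at positions 50–61; it acts as a forward primer.
Primer 2's reverse complement is TTGAAATGAGC, matching the top strand at positions 164–174; it acts as a reverse primer.
The 3' ends face each other across positions 50–174, giving a 125 bp product.

Yes — a 125 bp product.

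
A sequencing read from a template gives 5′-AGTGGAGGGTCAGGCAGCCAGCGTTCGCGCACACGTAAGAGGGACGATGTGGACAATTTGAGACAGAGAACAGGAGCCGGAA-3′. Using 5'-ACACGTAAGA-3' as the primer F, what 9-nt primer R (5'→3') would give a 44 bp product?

5'-CCTGTTCTC-3'

The forward primer binds at positions 31–40, so a 44 bp product ends at position 31 + 44 − 1 = 74.
The reverse primer anneals to the top strand over positions 66–74, i.e. to GAGAACAGG.
Its sequence written 5'→3' is the reverse complement: CCTGTTCTC.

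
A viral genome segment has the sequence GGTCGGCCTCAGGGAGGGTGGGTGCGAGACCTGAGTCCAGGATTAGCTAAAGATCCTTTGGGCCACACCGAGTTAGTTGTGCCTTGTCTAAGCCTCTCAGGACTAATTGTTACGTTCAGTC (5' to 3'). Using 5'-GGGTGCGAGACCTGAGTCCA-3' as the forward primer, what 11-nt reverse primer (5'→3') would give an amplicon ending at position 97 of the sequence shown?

The forward primer binds at positions 20–39; the product's 3' end on the top strand is position 97.
The reverse primer anneals to the top strand over positions 87–97, i.e. to TCTAAGCCTCT.
Its sequence written 5'→3' is the reverse complement: AGAGGCTTAGA.

5'-AGAGGCTTAGA-3'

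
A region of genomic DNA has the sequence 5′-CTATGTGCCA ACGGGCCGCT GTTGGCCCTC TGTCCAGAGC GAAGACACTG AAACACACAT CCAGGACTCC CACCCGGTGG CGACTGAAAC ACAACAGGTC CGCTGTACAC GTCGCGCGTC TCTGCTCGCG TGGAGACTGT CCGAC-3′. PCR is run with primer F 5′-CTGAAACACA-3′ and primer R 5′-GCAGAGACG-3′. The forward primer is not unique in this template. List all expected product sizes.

The forward primer CTGAAACACA matches the top strand at positions 48–57, 84–93.
The reverse primer's reverse complement is CGTCTCTGC, matching at positions 117–125.
Each forward site pairs with the reverse site to give a product ending at position 125: sizes 78, 42 bp.

78 bp, 42 bp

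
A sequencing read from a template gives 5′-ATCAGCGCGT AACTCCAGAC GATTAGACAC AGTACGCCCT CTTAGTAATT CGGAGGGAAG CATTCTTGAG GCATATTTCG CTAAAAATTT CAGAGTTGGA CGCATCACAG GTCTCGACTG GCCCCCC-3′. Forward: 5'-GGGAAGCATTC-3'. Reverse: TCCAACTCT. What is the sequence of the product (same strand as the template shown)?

5'-GGGAAGCATTCTTGAGGCATATTTCGCTAAAAATTTCAGAGTTGGA-3'

Forward primer GGGAAGCATTC is found on the top strand at positions 55–65.
Reverse complement of the reverse primer: AGAGTTGGA. This occurs on the top strand at positions 92–100.
The product is the template from position 55 through 100 (46 bp).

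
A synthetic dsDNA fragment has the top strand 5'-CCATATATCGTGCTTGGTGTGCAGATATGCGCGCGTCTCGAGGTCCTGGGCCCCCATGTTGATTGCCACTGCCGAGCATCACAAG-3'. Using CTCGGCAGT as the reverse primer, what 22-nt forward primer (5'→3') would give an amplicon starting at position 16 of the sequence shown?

The reverse primer's reverse complement ACTGCCGAG matches the template at positions 68–76; the product starts at position 16.
The forward primer is identical to the top strand over positions 16–37: GGTGTGCAGATATGCGCGCGTC.

5'-GGTGTGCAGATATGCGCGCGTC-3'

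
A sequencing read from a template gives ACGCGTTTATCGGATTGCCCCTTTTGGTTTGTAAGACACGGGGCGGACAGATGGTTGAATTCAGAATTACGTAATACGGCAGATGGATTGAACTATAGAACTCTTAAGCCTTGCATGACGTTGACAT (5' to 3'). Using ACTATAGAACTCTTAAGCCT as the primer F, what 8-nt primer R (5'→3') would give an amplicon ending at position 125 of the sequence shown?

The forward primer binds at positions 92–111; the product's 3' end on the top strand is position 125.
The reverse primer anneals to the top strand over positions 118–125, i.e. to ACGTTGAC.
Its sequence written 5'→3' is the reverse complement: GTCAACGT.

5'-GTCAACGT-3'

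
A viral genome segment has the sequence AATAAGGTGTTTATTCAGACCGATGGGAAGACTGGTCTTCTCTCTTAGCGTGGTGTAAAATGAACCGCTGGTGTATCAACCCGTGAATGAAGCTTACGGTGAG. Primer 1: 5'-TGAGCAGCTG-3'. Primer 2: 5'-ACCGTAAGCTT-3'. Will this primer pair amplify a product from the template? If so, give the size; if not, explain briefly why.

No product — primer 1 has no binding site in the template.

Primer 1 (TGAGCAGCTG) does not match the top strand, and its reverse complement CAGCTGCTCA does not match either.
With no annealing site for primer 1, no amplification occurs.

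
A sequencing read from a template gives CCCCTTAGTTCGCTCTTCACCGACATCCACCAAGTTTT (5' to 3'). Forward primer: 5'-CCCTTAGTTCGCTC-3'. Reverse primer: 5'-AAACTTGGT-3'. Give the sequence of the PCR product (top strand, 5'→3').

The forward primer matches the template at positions 2–15.
The reverse primer's reverse complement is ACCAAGTTT, which matches the template at positions 29–37.
The product is the template from position 2 through 37 (36 bp).

5'-CCCTTAGTTCGCTCTTCACCGACATCCACCAAGTTT-3'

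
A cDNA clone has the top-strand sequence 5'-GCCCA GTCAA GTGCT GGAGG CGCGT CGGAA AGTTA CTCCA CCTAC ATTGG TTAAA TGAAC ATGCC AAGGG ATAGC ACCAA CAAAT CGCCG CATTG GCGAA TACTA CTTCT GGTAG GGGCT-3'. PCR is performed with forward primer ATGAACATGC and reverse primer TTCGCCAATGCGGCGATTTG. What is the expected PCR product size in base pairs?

The forward primer matches the template at positions 55–64.
Reverse complement of the reverse primer: CAAATCGCCGCATTGGCGAA. This occurs on the top strand at positions 81–100.
Product length = (reverse-primer end) − (forward-primer start) + 1 = 100 − 55 + 1 = 46 bp.

46 bp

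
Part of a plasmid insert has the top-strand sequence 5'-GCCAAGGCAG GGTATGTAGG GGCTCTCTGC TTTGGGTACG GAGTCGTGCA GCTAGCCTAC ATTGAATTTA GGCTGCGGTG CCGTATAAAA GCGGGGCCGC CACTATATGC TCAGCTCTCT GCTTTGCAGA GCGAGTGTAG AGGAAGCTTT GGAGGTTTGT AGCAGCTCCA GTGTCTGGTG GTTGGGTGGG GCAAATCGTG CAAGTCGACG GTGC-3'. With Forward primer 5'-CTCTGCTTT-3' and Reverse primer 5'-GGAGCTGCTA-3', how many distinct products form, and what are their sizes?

The forward primer CTCTGCTTT matches the top strand at positions 25–33, 117–125.
The reverse primer's reverse complement is TAGCAGCTCC, matching at positions 160–169.
Each forward site pairs with the reverse site to give a product ending at position 169: sizes 145, 53 bp.

Two products: 145 bp, 53 bp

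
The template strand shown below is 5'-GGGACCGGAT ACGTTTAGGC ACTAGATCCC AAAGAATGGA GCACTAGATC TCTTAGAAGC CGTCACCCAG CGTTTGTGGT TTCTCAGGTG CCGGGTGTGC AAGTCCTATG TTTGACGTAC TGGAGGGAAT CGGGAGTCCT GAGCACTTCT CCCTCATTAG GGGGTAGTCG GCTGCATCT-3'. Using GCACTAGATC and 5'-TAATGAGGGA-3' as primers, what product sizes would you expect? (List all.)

141 bp, 119 bp

The forward primer GCACTAGATC matches the top strand at positions 19–28, 41–50.
The reverse primer's reverse complement is TCCCTCATTA, matching at positions 150–159.
Each forward site pairs with the reverse site to give a product ending at position 159: sizes 141, 119 bp.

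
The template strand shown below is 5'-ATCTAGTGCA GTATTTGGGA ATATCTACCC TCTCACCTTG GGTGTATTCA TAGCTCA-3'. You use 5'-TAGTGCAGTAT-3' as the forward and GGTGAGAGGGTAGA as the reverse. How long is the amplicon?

34 bp

The forward primer matches the template at positions 4–14.
Taking the reverse complement of GGTGAGAGGGTAGA gives TCTACCCTCTCACC, found at positions 24–37 on the template; the primer anneals here to the top strand with its 3' end pointing upstream.
The product runs from position 4 to position 37, so its length is 37 − 4 + 1 = 34 bp.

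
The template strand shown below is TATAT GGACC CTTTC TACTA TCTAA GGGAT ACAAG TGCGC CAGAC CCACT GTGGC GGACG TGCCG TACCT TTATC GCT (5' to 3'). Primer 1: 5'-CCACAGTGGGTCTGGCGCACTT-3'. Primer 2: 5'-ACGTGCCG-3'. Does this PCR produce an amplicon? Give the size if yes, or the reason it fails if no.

Primer 1 (CCACAGTGGGTCTGGCGCACTT) has reverse complement AAGTGCGCCAGACCCACTGTGG, which matches the top strand at positions 33–54; primer 1 anneals to the top strand there with its 3' end pointing upstream toward position 33.
Primer 2 (ACGTGCCG) matches the top strand directly at positions 58–65; it anneals to the bottom strand with its 3' end pointing downstream toward position 65.
The 3' ends diverge (primer 1 extends toward position 1, primer 2 toward position 78), so the primers never converge on a shared product.

No product — the primers' 3' ends point away from each other.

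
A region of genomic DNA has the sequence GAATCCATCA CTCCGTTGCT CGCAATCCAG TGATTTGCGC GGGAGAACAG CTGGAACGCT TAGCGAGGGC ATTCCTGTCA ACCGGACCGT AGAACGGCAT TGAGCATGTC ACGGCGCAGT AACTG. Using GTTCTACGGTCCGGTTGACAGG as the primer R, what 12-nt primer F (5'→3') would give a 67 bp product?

5'-AGTGATTTGCGC-3'

The reverse primer's reverse complement CCTGTCAACCGGACCGTAGAAC matches the template at positions 74–95, so the product ends at position 95.
A 67 bp product then starts at position 95 − 67 + 1 = 29.
The forward primer is identical to the top strand there: AGTGATTTGCGC.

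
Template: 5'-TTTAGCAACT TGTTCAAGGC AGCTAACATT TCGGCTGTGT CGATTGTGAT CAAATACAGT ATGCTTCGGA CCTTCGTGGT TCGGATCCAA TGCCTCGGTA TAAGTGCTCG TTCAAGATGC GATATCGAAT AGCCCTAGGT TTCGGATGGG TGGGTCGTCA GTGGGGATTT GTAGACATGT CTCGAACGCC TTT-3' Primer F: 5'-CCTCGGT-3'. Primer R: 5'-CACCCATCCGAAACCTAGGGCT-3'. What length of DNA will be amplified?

60 bp

Forward primer CCTCGGT is found on the top strand at positions 93–99.
Reverse complement of the reverse primer: AGCCCTAGGTTTCGGATGGGTG. This occurs on the top strand at positions 131–152.
Product length = (reverse-primer end) − (forward-primer start) + 1 = 152 − 93 + 1 = 60 bp.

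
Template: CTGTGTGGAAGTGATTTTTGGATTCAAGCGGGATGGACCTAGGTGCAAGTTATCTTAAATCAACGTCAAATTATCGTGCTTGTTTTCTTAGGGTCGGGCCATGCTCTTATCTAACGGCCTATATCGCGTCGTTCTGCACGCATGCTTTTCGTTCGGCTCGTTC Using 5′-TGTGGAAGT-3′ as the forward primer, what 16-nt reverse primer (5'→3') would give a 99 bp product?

5'-ATGGCCCGACCCTAAG-3'

The forward primer binds at positions 4–12, so a 99 bp product ends at position 4 + 99 − 1 = 102.
The reverse primer anneals to the top strand over positions 87–102, i.e. to CTTAGGGTCGGGCCAT.
Its sequence written 5'→3' is the reverse complement: ATGGCCCGACCCTAAG.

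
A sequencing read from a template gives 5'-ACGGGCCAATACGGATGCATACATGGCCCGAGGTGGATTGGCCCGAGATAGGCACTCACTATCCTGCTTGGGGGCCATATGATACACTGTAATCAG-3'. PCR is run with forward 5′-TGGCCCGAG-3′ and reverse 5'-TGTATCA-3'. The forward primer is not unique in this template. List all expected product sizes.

63 bp, 48 bp

The forward primer TGGCCCGAG matches the top strand at positions 24–32, 39–47.
The reverse primer's reverse complement is TGATACA, matching at positions 80–86.
Each forward site pairs with the reverse site to give a product ending at position 86: sizes 63, 48 bp.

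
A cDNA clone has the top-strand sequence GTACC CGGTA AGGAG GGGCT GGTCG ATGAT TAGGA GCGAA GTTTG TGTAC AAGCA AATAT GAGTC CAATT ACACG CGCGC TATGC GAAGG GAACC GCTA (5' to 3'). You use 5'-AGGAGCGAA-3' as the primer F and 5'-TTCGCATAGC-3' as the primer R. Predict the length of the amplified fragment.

57 bp

Scanning the template, AGGAGCGAA occurs at positions 32–40; this primer anneals to the bottom strand there with its 3' end pointing downstream.
Taking the reverse complement of TTCGCATAGC gives GCTATGCGAA, found at positions 79–88 on the template; the primer anneals here to the top strand with its 3' end pointing upstream.
Amplicon spans positions 32–88: 57 bp.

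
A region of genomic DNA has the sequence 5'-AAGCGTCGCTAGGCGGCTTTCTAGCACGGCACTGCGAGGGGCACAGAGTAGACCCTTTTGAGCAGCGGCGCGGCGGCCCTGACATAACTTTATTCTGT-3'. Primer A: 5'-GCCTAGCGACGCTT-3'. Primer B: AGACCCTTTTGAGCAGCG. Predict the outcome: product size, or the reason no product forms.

No product — the primers' 3' ends point away from each other.

Primer A (GCCTAGCGACGCTT) has reverse complement AAGCGTCGCTAGGC, which matches the top strand at positions 1–14; primer A anneals to the top strand there with its 3' end pointing upstream toward position 1.
Primer B (AGACCCTTTTGAGCAGCG) matches the top strand directly at positions 50–67; it anneals to the bottom strand with its 3' end pointing downstream toward position 67.
The 3' ends diverge (primer A extends toward position 1, primer B toward position 98), so the primers never converge on a shared product.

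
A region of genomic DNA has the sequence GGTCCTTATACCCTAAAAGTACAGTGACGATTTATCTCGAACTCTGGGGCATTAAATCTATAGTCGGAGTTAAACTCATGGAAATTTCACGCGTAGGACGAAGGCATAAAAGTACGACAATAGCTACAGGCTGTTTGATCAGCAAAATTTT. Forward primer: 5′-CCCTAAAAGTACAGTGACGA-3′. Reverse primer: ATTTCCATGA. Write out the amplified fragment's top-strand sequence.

5'-CCCTAAAAGTACAGTGACGATTTATCTCGAACTCTGGGGCATTAAATCTATAGTCGGAGTTAAACTCATGGAAAT-3'

Scanning the template, CCCTAAAAGTACAGTGACGA occurs at positions 11–30; this primer anneals to the bottom strand there with its 3' end pointing downstream.
The reverse primer's reverse complement is TCATGGAAAT, which matches the template at positions 76–85.
The product is the template from position 11 through 85 (75 bp).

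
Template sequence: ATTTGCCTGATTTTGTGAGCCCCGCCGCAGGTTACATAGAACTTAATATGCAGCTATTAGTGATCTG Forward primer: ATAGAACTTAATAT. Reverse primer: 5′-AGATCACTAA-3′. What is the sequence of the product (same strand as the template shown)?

5'-ATAGAACTTAATATGCAGCTATTAGTGATCT-3'

The forward primer matches the template at positions 36–49.
Reverse complement of the reverse primer: TTAGTGATCT. This occurs on the top strand at positions 57–66.
The product is the template from position 36 through 66 (31 bp).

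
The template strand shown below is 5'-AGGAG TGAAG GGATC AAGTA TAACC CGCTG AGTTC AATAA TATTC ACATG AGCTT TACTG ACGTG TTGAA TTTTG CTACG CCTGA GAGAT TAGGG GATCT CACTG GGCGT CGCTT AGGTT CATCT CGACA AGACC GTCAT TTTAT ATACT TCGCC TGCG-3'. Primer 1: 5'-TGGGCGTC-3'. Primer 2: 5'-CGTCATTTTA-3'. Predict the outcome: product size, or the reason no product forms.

No product — both primers anneal to the same strand and extend in the same direction.

Primer 1 (TGGGCGTC) matches the top strand at positions 104–111 (3' end points downstream).
Primer 2 (CGTCATTTTA) also matches the top strand directly, at positions 135–144 — its reverse complement TAAAATGACG is not present.
Both primers anneal to the bottom strand with 3' ends pointing the same way, so neither can prime synthesis back toward the other.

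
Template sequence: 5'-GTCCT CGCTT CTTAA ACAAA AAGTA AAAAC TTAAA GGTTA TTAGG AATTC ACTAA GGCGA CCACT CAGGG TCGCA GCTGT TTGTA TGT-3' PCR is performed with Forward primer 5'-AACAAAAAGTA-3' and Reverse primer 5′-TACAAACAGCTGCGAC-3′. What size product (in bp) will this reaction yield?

The forward primer matches the template at positions 15–25.
Reverse complement of the reverse primer: GTCGCAGCTGTTTGTA. This occurs on the top strand at positions 70–85.
Amplicon spans positions 15–85: 71 bp.

71 bp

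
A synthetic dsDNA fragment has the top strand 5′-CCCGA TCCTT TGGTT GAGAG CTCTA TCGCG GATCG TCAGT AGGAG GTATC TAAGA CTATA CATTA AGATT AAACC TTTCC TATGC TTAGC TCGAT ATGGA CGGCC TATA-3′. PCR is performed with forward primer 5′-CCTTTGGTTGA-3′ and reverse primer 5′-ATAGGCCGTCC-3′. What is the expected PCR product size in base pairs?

Scanning the template, CCTTTGGTTGA occurs at positions 7–17; this primer anneals to the bottom strand there with its 3' end pointing downstream.
The reverse primer's reverse complement is GGACGGCCTAT, which matches the template at positions 98–108.
Amplicon spans positions 7–108: 102 bp.

102 bp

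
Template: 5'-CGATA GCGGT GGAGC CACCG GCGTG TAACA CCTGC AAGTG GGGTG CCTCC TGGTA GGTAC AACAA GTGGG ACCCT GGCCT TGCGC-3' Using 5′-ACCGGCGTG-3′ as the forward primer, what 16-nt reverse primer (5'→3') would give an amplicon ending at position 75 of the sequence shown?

The forward primer binds at positions 17–25; the product's 3' end on the top strand is position 75.
The reverse primer anneals to the top strand over positions 60–75, i.e. to CAACAAGTGGGACCCT.
Its sequence written 5'→3' is the reverse complement: AGGGTCCCACTTGTTG.

5'-AGGGTCCCACTTGTTG-3'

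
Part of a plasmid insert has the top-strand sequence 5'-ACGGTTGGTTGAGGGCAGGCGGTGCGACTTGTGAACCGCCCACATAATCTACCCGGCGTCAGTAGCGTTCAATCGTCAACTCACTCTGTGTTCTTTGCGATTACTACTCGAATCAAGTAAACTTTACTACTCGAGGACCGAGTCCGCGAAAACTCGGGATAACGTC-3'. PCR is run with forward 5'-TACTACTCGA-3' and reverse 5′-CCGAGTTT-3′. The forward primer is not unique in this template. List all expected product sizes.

The forward primer TACTACTCGA matches the top strand at positions 102–111, 125–134.
The reverse primer's reverse complement is AAACTCGG, matching at positions 150–157.
Each forward site pairs with the reverse site to give a product ending at position 157: sizes 56, 33 bp.

56 bp, 33 bp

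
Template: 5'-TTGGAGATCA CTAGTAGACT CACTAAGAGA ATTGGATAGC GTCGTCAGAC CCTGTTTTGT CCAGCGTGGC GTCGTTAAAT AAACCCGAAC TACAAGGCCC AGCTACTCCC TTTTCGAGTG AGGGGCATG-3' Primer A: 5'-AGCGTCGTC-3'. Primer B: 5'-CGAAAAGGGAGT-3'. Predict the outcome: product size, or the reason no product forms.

Yes — a 79 bp product.

Primer A (AGCGTCGTC) matches the top strand at positions 38–46; it acts as a forward primer.
Primer B's reverse complement is ACTCCCTTTTCG, matching the top strand at positions 105–116; it acts as a reverse primer.
The 3' ends face each other across positions 38–116, giving a 79 bp product.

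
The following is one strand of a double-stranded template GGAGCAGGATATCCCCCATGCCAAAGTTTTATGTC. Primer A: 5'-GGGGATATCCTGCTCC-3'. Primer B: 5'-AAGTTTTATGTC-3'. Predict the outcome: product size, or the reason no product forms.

Primer A (GGGGATATCCTGCTCC) has reverse complement GGAGCAGGATATCCCC, which matches the top strand at positions 1–16; primer A anneals to the top strand there with its 3' end pointing upstream toward position 1.
Primer B (AAGTTTTATGTC) matches the top strand directly at positions 24–35; it anneals to the bottom strand with its 3' end pointing downstream toward position 35.
The 3' ends diverge (primer A extends toward position 1, primer B toward position 35), so the primers never converge on a shared product.

No product — the primers' 3' ends point away from each other.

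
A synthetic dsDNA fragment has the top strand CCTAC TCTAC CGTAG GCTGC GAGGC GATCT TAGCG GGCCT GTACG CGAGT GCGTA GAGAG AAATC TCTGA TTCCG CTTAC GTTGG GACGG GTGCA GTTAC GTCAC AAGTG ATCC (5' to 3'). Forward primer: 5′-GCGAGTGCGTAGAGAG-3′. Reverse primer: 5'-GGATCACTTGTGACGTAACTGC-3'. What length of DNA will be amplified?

70 bp

Scanning the template, GCGAGTGCGTAGAGAG occurs at positions 45–60; this primer anneals to the bottom strand there with its 3' end pointing downstream.
The reverse primer's reverse complement is GCAGTTACGTCACAAGTGATCC, which matches the template at positions 93–114.
Amplicon spans positions 45–114: 70 bp.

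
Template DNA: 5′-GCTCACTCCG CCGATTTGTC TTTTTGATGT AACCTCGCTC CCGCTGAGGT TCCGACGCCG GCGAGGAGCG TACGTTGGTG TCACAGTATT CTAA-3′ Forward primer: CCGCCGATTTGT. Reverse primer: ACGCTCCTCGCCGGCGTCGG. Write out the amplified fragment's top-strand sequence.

5'-CCGCCGATTTGTCTTTTTGATGTAACCTCGCTCCCGCTGAGGTTCCGACGCCGGCGAGGAGCGT-3'

Scanning the template, CCGCCGATTTGT occurs at positions 8–19; this primer anneals to the bottom strand there with its 3' end pointing downstream.
The reverse primer's reverse complement is CCGACGCCGGCGAGGAGCGT, which matches the template at positions 52–71.
The product is the template from position 8 through 71 (64 bp).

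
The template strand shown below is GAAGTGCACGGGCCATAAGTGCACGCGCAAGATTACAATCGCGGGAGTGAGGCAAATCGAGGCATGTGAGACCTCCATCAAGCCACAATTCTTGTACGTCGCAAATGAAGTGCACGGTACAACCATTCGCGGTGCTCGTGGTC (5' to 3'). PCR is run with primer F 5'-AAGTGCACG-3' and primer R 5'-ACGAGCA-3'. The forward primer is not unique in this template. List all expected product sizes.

138 bp, 123 bp, 32 bp

The forward primer AAGTGCACG matches the top strand at positions 2–10, 17–25, 108–116.
The reverse primer's reverse complement is TGCTCGT, matching at positions 133–139.
Each forward site pairs with the reverse site to give a product ending at position 139: sizes 138, 123, 32 bp.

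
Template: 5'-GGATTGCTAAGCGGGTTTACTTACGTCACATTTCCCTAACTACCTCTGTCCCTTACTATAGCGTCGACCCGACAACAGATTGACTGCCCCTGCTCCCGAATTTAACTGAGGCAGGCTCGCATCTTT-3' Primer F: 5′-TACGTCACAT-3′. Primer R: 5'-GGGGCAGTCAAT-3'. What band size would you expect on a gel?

The forward primer matches the template at positions 22–31.
Reverse complement of the reverse primer: ATTGACTGCCCC. This occurs on the top strand at positions 79–90.
Amplicon spans positions 22–90: 69 bp.

69 bp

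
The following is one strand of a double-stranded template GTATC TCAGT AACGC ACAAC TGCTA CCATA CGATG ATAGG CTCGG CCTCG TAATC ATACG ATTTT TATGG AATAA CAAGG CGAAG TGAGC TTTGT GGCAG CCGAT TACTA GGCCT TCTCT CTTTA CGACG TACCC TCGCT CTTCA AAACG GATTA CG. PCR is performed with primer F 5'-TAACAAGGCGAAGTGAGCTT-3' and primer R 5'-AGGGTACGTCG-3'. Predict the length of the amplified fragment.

The forward primer matches the template at positions 73–92.
Taking the reverse complement of AGGGTACGTCG gives CGACGTACCCT, found at positions 126–136 on the template; the primer anneals here to the top strand with its 3' end pointing upstream.
Amplicon spans positions 73–136: 64 bp.

64 bp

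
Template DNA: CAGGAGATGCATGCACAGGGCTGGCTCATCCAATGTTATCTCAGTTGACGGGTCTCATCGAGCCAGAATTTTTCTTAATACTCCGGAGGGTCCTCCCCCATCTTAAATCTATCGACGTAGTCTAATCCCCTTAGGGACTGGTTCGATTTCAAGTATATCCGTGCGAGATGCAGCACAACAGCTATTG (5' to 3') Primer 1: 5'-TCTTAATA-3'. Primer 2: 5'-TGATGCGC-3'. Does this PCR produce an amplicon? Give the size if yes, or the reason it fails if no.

No product — primer 2 has no binding site in the template.

Primer 2 (TGATGCGC) does not match the top strand, and its reverse complement GCGCATCA does not match either.
With no annealing site for primer 2, no amplification occurs.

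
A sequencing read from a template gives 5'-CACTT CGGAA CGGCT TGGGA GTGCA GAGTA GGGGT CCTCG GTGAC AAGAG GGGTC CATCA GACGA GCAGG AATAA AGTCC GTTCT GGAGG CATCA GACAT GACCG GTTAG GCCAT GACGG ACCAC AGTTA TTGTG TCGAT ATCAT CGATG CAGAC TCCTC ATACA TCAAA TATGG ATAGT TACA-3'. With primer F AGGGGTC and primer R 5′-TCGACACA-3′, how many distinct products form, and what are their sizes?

The forward primer AGGGGTC matches the top strand at positions 30–36, 49–55.
The reverse primer's reverse complement is TGTGTCGA, matching at positions 132–139.
Each forward site pairs with the reverse site to give a product ending at position 139: sizes 110, 91 bp.

Two products: 110 bp, 91 bp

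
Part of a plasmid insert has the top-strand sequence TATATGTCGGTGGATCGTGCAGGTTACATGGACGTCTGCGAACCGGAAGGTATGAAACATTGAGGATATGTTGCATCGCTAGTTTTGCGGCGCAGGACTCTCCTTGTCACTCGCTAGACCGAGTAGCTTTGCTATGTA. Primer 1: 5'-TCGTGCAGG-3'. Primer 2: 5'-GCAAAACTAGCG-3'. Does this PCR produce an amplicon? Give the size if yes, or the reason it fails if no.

Yes — a 74 bp product.

Primer 1 (TCGTGCAGG) matches the top strand at positions 15–23; it acts as a forward primer.
Primer 2's reverse complement is CGCTAGTTTTGC, matching the top strand at positions 77–88; it acts as a reverse primer.
The 3' ends face each other across positions 15–88, giving a 74 bp product.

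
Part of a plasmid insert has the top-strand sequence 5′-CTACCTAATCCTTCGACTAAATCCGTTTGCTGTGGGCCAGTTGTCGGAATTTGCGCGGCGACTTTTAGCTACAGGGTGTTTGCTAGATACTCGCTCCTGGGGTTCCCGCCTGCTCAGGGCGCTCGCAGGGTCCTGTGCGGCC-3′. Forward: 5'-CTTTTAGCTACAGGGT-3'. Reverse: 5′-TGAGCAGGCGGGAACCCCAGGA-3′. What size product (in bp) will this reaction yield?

55 bp

Scanning the template, CTTTTAGCTACAGGGT occurs at positions 62–77; this primer anneals to the bottom strand there with its 3' end pointing downstream.
Reverse complement of the reverse primer: TCCTGGGGTTCCCGCCTGCTCA. This occurs on the top strand at positions 95–116.
The product runs from position 62 to position 116, so its length is 116 − 62 + 1 = 55 bp.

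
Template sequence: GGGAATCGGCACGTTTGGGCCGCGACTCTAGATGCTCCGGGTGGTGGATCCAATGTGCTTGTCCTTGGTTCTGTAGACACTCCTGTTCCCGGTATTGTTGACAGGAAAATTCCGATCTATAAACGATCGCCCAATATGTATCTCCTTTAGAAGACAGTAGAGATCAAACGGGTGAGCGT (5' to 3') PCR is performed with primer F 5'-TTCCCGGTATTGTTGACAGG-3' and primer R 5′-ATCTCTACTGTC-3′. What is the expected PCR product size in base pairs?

The forward primer matches the template at positions 86–105.
The reverse primer's reverse complement is GACAGTAGAGAT, which matches the template at positions 153–164.
Product length = (reverse-primer end) − (forward-primer start) + 1 = 164 − 86 + 1 = 79 bp.

79 bp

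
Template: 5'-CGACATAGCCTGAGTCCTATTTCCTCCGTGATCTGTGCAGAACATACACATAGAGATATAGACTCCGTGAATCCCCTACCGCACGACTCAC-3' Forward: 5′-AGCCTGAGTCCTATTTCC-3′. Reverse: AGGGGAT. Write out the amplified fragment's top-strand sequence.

5'-AGCCTGAGTCCTATTTCCTCCGTGATCTGTGCAGAACATACACATAGAGATATAGACTCCGTGAATCCCCT-3'

Forward primer AGCCTGAGTCCTATTTCC is found on the top strand at positions 7–24.
Taking the reverse complement of AGGGGAT gives ATCCCCT, found at positions 71–77 on the template; the primer anneals here to the top strand with its 3' end pointing upstream.
The product is the template from position 7 through 77 (71 bp).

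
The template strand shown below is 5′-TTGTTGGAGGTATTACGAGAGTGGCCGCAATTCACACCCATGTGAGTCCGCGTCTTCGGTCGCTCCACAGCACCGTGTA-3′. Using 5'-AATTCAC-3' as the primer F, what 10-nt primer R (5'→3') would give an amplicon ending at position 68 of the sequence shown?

The forward primer binds at positions 29–35; the product's 3' end on the top strand is position 68.
The reverse primer anneals to the top strand over positions 59–68, i.e. to GTCGCTCCAC.
Its sequence written 5'→3' is the reverse complement: GTGGAGCGAC.

5'-GTGGAGCGAC-3'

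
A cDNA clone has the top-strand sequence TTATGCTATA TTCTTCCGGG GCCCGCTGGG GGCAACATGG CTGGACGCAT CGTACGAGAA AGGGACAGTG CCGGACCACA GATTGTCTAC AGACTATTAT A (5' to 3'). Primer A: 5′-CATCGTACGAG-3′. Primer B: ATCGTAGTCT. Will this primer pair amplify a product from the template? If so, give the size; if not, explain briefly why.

Primer B (ATCGTAGTCT) does not match the top strand, and its reverse complement AGACTACGAT does not match either.
With no annealing site for primer B, no amplification occurs.

No product — primer B has no binding site in the template.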